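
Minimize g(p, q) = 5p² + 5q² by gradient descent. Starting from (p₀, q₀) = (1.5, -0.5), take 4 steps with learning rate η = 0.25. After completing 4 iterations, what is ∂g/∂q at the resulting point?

∇g = (10p, 10q)
(p₁, q₁) = (1.5, -0.5) − 0.25·(15, -5) = (-2.25, 0.75)
(p₂, q₂) = (-2.25, 0.75) − 0.25·(-22.5, 7.5) = (3.375, -1.125)
(p₃, q₃) = (3.375, -1.125) − 0.25·(33.75, -11.25) = (-5.0625, 1.6875)
(p₄, q₄) = (-5.0625, 1.6875) − 0.25·(-50.625, 16.875) = (7.59375, -2.53125)
∂g/∂q at (7.59375, -2.53125) = -25.3125

-25.3125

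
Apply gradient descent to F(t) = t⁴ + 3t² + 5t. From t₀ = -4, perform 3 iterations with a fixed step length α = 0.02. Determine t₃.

F′(t) = 4t³ + 6t + 5
Step 1: F′(-4) = -275; t₁ = -4 − 0.02·(-275) = 1.5
Step 2: F′(1.5) = 27.5; t₂ = 1.5 − 0.02·27.5 = 0.95
Step 3: F′(0.95) = 14.1295; t₃ = 0.95 − 0.02·14.1295 = 0.66741

0.66741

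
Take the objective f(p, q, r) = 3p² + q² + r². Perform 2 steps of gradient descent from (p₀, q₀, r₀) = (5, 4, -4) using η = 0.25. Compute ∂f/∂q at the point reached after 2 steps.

∇f = (6p, 2q, 2r)
(p₁, q₁, r₁) = (5, 4, -4) − 0.25·(30, 8, -8) = (-2.5, 2, -2)
(p₂, q₂, r₂) = (-2.5, 2, -2) − 0.25·(-15, 4, -4) = (1.25, 1, -1)
∂f/∂q at (1.25, 1, -1) = 2

2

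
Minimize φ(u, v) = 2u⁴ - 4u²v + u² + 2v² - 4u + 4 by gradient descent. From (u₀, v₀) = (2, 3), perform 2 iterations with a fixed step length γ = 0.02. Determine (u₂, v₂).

∇φ = (8u³ - 8uv + 2u - 4, -4u² + 4v)
(u₁, v₁) = (2, 3) − 0.02·(16, -4) = (1.68, 3.08)
(u₂, v₂) = (1.68, 3.08) − 0.02·(-4.102144, 1.0304) = (1.76204288, 3.059392)

(1.76204288, 3.059392)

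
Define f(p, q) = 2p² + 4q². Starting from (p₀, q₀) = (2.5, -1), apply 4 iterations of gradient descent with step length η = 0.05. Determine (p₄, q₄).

∇f = (4p, 8q)
Step 1: at (2.5, -1), ∇f = (10, -8) → (2.5, -1) − 0.05·(10, -8) = (2, -0.6)
Step 2: at (2, -0.6), ∇f = (8, -4.8) → (2, -0.6) − 0.05·(8, -4.8) = (1.6, -0.36)
Step 3: at (1.6, -0.36), ∇f = (6.4, -2.88) → (1.6, -0.36) − 0.05·(6.4, -2.88) = (1.28, -0.216)
Step 4: at (1.28, -0.216), ∇f = (5.12, -1.728) → (1.28, -0.216) − 0.05·(5.12, -1.728) = (1.024, -0.1296)

(1.024, -0.1296)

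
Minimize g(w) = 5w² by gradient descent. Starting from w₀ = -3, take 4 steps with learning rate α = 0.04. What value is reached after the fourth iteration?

g′(w) = 10w
w₁ = -3 − 0.04·(-30) = -1.8
w₂ = -1.8 − 0.04·(-18) = -1.08
w₃ = -1.08 − 0.04·(-10.8) = -0.648
w₄ = -0.648 − 0.04·(-6.48) = -0.3888

-0.3888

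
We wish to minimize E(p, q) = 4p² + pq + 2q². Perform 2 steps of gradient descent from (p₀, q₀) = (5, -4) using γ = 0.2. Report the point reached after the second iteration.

∇E = (8p + q, p + 4q)
(p₁, q₁) = (5, -4) − 0.2·(36, -11) = (-2.2, -1.8)
(p₂, q₂) = (-2.2, -1.8) − 0.2·(-19.4, -9.4) = (1.68, 0.08)

(1.68, 0.08)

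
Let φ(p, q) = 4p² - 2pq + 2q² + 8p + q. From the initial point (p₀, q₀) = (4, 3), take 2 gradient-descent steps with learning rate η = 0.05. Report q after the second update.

∇φ = (8p - 2q + 8, -2p + 4q + 1)
Step 1: at (4, 3), ∇φ = (34, 5) → (4, 3) − 0.05·(34, 5) = (2.3, 2.75)
Step 2: at (2.3, 2.75), ∇φ = (20.9, 7.4) → (2.3, 2.75) − 0.05·(20.9, 7.4) = (1.255, 2.38)
q = 2.38

2.38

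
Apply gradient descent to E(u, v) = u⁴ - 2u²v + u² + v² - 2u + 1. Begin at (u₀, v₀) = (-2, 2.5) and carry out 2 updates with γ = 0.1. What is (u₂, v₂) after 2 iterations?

∇E = (4u³ - 4uv + 2u - 2, -2u² + 2v)
(u₁, v₁) = (-2, 2.5) − 0.1·(-18, -3) = (-0.2, 2.8)
(u₂, v₂) = (-0.2, 2.8) − 0.1·(-0.192, 5.52) = (-0.1808, 2.248)

(-0.1808, 2.248)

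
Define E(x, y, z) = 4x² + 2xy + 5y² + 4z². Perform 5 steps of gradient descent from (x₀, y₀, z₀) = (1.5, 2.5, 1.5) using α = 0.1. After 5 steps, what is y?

0

∇E = (8x + 2y, 2x + 10y, 8z)
(x₁, y₁, z₁) = (1.5, 2.5, 1.5) − 0.1·(17, 28, 12) = (-0.2, -0.3, 0.3)
(x₂, y₂, z₂) = (-0.2, -0.3, 0.3) − 0.1·(-2.2, -3.4, 2.4) = (0.02, 0.04, 0.06)
(x₃, y₃, z₃) = (0.02, 0.04, 0.06) − 0.1·(0.24, 0.44, 0.48) = (-0.004, -0.004, 0.012)
(x₄, y₄, z₄) = (-0.004, -0.004, 0.012) − 0.1·(-0.04, -0.048, 0.096) = (0, 0.0008, 0.0024)
(x₅, y₅, z₅) = (0, 0.0008, 0.0024) − 0.1·(0.0016, 0.008, 0.0192) = (-0.00016, 0, 0.00048)
y = 0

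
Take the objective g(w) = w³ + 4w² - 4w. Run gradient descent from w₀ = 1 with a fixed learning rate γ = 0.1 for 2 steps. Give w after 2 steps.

g′(w) = 3w² + 8w - 4
w₁ = 1 − 0.1·7 = 0.3
w₂ = 0.3 − 0.1·(-1.33) = 0.433

0.433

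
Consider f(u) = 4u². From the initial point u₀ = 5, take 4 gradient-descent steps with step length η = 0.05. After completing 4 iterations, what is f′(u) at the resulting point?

5.184

f′(u) = 8u
u₁ = 5 − 0.05·40 = 3
u₂ = 3 − 0.05·24 = 1.8
u₃ = 1.8 − 0.05·14.4 = 1.08
u₄ = 1.08 − 0.05·8.64 = 0.648
f′(u) at (0.648) = 5.184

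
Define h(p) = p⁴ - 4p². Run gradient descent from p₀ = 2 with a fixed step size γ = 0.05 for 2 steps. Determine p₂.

1.3344

h′(p) = 4p³ - 8p
p₁ = 2 − 0.05·16 = 1.2
p₂ = 1.2 − 0.05·(-2.688) = 1.3344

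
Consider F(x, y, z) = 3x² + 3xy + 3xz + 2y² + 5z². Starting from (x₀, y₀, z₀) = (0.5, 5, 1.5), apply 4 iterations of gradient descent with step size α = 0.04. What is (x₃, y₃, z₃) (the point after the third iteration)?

∇F = (6x + 3y + 3z, 3x + 4y, 3x + 10z)
Step 1: at (0.5, 5, 1.5), ∇F = (22.5, 21.5, 16.5) → (0.5, 5, 1.5) − 0.04·(22.5, 21.5, 16.5) = (-0.4, 4.14, 0.84)
Step 2: at (-0.4, 4.14, 0.84), ∇F = (12.54, 15.36, 7.2) → (-0.4, 4.14, 0.84) − 0.04·(12.54, 15.36, 7.2) = (-0.9016, 3.5256, 0.552)
Step 3: at (-0.9016, 3.5256, 0.552), ∇F = (6.8232, 11.3976, 2.8152) → (-0.9016, 3.5256, 0.552) − 0.04·(6.8232, 11.3976, 2.8152) = (-1.174528, 3.069696, 0.439392)

(-1.174528, 3.069696, 0.439392)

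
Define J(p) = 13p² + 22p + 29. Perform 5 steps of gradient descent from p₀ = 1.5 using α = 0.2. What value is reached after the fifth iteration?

J′(p) = 26p + 22
p₁ = 1.5 − 0.2·61 = -10.7
p₂ = -10.7 − 0.2·(-256.2) = 40.54
p₃ = 40.54 − 0.2·1076.04 = -174.668
p₄ = -174.668 − 0.2·(-4519.368) = 729.2056
p₅ = 729.2056 − 0.2·18981.3456 = -3067.06352

-3067.06352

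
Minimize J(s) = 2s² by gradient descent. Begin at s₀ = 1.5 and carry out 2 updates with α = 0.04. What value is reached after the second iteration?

J′(s) = 4s
s₁ = 1.5 − 0.04·6 = 1.26
s₂ = 1.26 − 0.04·5.04 = 1.0584

1.0584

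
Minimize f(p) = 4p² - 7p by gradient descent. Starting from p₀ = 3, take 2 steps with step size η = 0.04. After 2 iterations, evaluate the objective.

0.79951104

f′(p) = 8p - 7
Step 1: f′(3) = 17; p₁ = 3 − 0.04·17 = 2.32
Step 2: f′(2.32) = 11.56; p₂ = 2.32 − 0.04·11.56 = 1.8576
f(1.8576) = 0.79951104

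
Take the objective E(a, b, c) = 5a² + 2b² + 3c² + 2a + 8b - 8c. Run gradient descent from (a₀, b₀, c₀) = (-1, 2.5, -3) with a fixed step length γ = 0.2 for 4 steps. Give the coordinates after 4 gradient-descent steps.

(-1, -1.9928, 1.3264)

∇E = (10a + 2, 4b + 8, 6c - 8)
(a₁, b₁, c₁) = (-1, 2.5, -3) − 0.2·(-8, 18, -26) = (0.6, -1.1, 2.2)
(a₂, b₂, c₂) = (0.6, -1.1, 2.2) − 0.2·(8, 3.6, 5.2) = (-1, -1.82, 1.16)
(a₃, b₃, c₃) = (-1, -1.82, 1.16) − 0.2·(-8, 0.72, -1.04) = (0.6, -1.964, 1.368)
(a₄, b₄, c₄) = (0.6, -1.964, 1.368) − 0.2·(8, 0.144, 0.208) = (-1, -1.9928, 1.3264)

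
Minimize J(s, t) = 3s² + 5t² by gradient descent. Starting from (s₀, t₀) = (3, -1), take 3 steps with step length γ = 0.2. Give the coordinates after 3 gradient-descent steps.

(-0.024, 1)

∇J = (6s, 10t)
(s₁, t₁) = (3, -1) − 0.2·(18, -10) = (-0.6, 1)
(s₂, t₂) = (-0.6, 1) − 0.2·(-3.6, 10) = (0.12, -1)
(s₃, t₃) = (0.12, -1) − 0.2·(0.72, -10) = (-0.024, 1)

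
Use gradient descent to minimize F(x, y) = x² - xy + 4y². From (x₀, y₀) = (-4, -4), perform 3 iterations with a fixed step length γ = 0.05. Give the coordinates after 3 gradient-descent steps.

(-3.2825, -1.2275)

∇F = (2x - y, -x + 8y)
(x₁, y₁) = (-4, -4) − 0.05·(-4, -28) = (-3.8, -2.6)
(x₂, y₂) = (-3.8, -2.6) − 0.05·(-5, -17) = (-3.55, -1.75)
(x₃, y₃) = (-3.55, -1.75) − 0.05·(-5.35, -10.45) = (-3.2825, -1.2275)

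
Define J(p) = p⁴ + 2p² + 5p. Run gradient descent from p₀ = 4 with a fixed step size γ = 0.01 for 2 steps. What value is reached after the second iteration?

J′(p) = 4p³ + 4p + 5
p₁ = 4 − 0.01·277 = 1.23
p₂ = 1.23 − 0.01·17.363468 = 1.05636532

1.05636532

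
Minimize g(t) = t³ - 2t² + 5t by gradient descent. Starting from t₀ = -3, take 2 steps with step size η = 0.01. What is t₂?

g′(t) = 3t² - 4t + 5
Step 1: g′(-3) = 44; t₁ = -3 − 0.01·44 = -3.44
Step 2: g′(-3.44) = 54.2608; t₂ = -3.44 − 0.01·54.2608 = -3.982608

-3.982608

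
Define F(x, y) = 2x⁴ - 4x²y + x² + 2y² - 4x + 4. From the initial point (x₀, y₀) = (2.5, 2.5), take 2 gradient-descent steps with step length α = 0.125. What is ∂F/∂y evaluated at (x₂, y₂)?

-378425.8125

∇F = (8x³ - 8xy + 2x - 4, -4x² + 4y)
Step 1: at (2.5, 2.5), ∇F = (76, -15) → (2.5, 2.5) − 0.125·(76, -15) = (-7, 4.375)
Step 2: at (-7, 4.375), ∇F = (-2517, -178.5) → (-7, 4.375) − 0.125·(-2517, -178.5) = (307.625, 26.6875)
∂F/∂y at (307.625, 26.6875) = -378425.8125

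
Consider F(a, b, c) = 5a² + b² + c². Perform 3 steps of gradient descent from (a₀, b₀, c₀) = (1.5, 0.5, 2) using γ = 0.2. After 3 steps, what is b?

0.108

∇F = (10a, 2b, 2c)
(a₁, b₁, c₁) = (1.5, 0.5, 2) − 0.2·(15, 1, 4) = (-1.5, 0.3, 1.2)
(a₂, b₂, c₂) = (-1.5, 0.3, 1.2) − 0.2·(-15, 0.6, 2.4) = (1.5, 0.18, 0.72)
(a₃, b₃, c₃) = (1.5, 0.18, 0.72) − 0.2·(15, 0.36, 1.44) = (-1.5, 0.108, 0.432)
b = 0.108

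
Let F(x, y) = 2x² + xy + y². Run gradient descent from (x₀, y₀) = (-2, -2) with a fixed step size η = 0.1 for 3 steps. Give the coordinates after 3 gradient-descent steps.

(-0.174, -0.77)

∇F = (4x + y, x + 2y)
Step 1: at (-2, -2), ∇F = (-10, -6) → (-2, -2) − 0.1·(-10, -6) = (-1, -1.4)
Step 2: at (-1, -1.4), ∇F = (-5.4, -3.8) → (-1, -1.4) − 0.1·(-5.4, -3.8) = (-0.46, -1.02)
Step 3: at (-0.46, -1.02), ∇F = (-2.86, -2.5) → (-0.46, -1.02) − 0.1·(-2.86, -2.5) = (-0.174, -0.77)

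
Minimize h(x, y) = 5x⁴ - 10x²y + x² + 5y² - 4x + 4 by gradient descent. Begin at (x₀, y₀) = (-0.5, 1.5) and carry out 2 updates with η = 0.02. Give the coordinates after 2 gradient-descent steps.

∇h = (20x³ - 20xy + 2x - 4, -10x² + 10y)
Step 1: at (-0.5, 1.5), ∇h = (7.5, 12.5) → (-0.5, 1.5) − 0.02·(7.5, 12.5) = (-0.65, 1.25)
Step 2: at (-0.65, 1.25), ∇h = (5.4575, 8.275) → (-0.65, 1.25) − 0.02·(5.4575, 8.275) = (-0.75915, 1.0845)

(-0.75915, 1.0845)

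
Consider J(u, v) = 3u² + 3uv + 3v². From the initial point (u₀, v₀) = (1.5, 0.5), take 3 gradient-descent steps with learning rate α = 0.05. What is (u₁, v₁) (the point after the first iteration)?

∇J = (6u + 3v, 3u + 6v)
(u₁, v₁) = (1.5, 0.5) − 0.05·(10.5, 7.5) = (0.975, 0.125)

(0.975, 0.125)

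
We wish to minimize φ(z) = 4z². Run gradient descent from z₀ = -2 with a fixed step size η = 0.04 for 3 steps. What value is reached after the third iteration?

φ′(z) = 8z
z₁ = -2 − 0.04·(-16) = -1.36
z₂ = -1.36 − 0.04·(-10.88) = -0.9248
z₃ = -0.9248 − 0.04·(-7.3984) = -0.628864

-0.628864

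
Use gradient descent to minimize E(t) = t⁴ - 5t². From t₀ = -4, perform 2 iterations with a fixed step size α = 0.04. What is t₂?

-9.48757504

E′(t) = 4t³ - 10t
t₁ = -4 − 0.04·(-216) = 4.64
t₂ = 4.64 − 0.04·353.189376 = -9.48757504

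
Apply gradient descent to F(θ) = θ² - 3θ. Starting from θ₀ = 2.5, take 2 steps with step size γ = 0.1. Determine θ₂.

F′(θ) = 2θ - 3
Step 1: F′(2.5) = 2; θ₁ = 2.5 − 0.1·2 = 2.3
Step 2: F′(2.3) = 1.6; θ₂ = 2.3 − 0.1·1.6 = 2.14

2.14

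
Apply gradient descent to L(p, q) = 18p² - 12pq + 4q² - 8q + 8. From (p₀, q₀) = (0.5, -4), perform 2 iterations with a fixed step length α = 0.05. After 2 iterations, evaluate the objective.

∇L = (36p - 12q, -12p + 8q - 8)
(p₁, q₁) = (0.5, -4) − 0.05·(66, -46) = (-2.8, -1.7)
(p₂, q₂) = (-2.8, -1.7) − 0.05·(-80.4, 12) = (1.22, -2.3)
L(1.22, -2.3) = 108.0232

108.0232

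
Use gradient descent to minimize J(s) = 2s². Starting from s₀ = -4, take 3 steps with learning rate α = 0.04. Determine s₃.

J′(s) = 4s
s₁ = -4 − 0.04·(-16) = -3.36
s₂ = -3.36 − 0.04·(-13.44) = -2.8224
s₃ = -2.8224 − 0.04·(-11.2896) = -2.370816

-2.370816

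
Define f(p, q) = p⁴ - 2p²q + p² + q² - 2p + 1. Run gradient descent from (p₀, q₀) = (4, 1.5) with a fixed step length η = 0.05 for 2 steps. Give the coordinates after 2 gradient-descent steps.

(86.9368, 8.896)

∇f = (4p³ - 4pq + 2p - 2, -2p² + 2q)
Step 1: at (4, 1.5), ∇f = (238, -29) → (4, 1.5) − 0.05·(238, -29) = (-7.9, 2.95)
Step 2: at (-7.9, 2.95), ∇f = (-1896.736, -118.92) → (-7.9, 2.95) − 0.05·(-1896.736, -118.92) = (86.9368, 8.896)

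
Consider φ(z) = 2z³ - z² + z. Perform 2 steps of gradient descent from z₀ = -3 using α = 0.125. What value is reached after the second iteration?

-98.07421875

φ′(z) = 6z² - 2z + 1
z₁ = -3 − 0.125·61 = -10.625
z₂ = -10.625 − 0.125·699.59375 = -98.07421875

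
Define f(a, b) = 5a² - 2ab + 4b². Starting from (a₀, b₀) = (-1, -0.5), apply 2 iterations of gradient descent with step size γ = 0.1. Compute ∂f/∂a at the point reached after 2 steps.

-0.44

∇f = (10a - 2b, -2a + 8b)
(a₁, b₁) = (-1, -0.5) − 0.1·(-9, -2) = (-0.1, -0.3)
(a₂, b₂) = (-0.1, -0.3) − 0.1·(-0.4, -2.2) = (-0.06, -0.08)
∂f/∂a at (-0.06, -0.08) = -0.44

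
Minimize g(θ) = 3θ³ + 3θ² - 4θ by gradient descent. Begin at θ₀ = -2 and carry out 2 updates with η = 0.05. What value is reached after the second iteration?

g′(θ) = 9θ² + 6θ - 4
θ₁ = -2 − 0.05·20 = -3
θ₂ = -3 − 0.05·59 = -5.95

-5.95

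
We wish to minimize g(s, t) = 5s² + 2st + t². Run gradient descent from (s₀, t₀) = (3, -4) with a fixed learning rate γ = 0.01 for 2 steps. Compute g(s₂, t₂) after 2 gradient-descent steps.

28.5476096

∇g = (10s + 2t, 2s + 2t)
Step 1: at (3, -4), ∇g = (22, -2) → (3, -4) − 0.01·(22, -2) = (2.78, -3.98)
Step 2: at (2.78, -3.98), ∇g = (19.84, -2.4) → (2.78, -3.98) − 0.01·(19.84, -2.4) = (2.5816, -3.956)
g(2.5816, -3.956) = 28.5476096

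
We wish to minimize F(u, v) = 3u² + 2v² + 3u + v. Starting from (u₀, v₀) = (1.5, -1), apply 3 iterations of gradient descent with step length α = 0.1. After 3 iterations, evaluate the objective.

-0.77336

∇F = (6u + 3, 4v + 1)
(u₁, v₁) = (1.5, -1) − 0.1·(12, -3) = (0.3, -0.7)
(u₂, v₂) = (0.3, -0.7) − 0.1·(4.8, -1.8) = (-0.18, -0.52)
(u₃, v₃) = (-0.18, -0.52) − 0.1·(1.92, -1.08) = (-0.372, -0.412)
F(-0.372, -0.412) = -0.77336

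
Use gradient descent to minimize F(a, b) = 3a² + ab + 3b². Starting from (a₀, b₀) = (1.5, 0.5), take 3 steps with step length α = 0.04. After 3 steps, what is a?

∇F = (6a + b, a + 6b)
(a₁, b₁) = (1.5, 0.5) − 0.04·(9.5, 4.5) = (1.12, 0.32)
(a₂, b₂) = (1.12, 0.32) − 0.04·(7.04, 3.04) = (0.8384, 0.1984)
(a₃, b₃) = (0.8384, 0.1984) − 0.04·(5.2288, 2.0288) = (0.629248, 0.117248)
a = 0.629248

0.629248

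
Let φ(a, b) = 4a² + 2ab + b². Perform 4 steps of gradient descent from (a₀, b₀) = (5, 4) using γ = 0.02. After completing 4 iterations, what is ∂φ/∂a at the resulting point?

22.14216192

∇φ = (8a + 2b, 2a + 2b)
(a₁, b₁) = (5, 4) − 0.02·(48, 18) = (4.04, 3.64)
(a₂, b₂) = (4.04, 3.64) − 0.02·(39.6, 15.36) = (3.248, 3.3328)
(a₃, b₃) = (3.248, 3.3328) − 0.02·(32.6496, 13.1616) = (2.595008, 3.069568)
(a₄, b₄) = (2.595008, 3.069568) − 0.02·(26.8992, 11.329152) = (2.057024, 2.84298496)
∂φ/∂a at (2.057024, 2.84298496) = 22.14216192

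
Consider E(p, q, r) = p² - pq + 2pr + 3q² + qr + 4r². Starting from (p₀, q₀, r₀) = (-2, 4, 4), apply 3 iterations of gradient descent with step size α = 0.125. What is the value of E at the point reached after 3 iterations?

0.96160888671875

∇E = (2p - q + 2r, -p + 6q + r, 2p + q + 8r)
(p₁, q₁, r₁) = (-2, 4, 4) − 0.125·(0, 30, 32) = (-2, 0.25, 0)
(p₂, q₂, r₂) = (-2, 0.25, 0) − 0.125·(-4.25, 3.5, -3.75) = (-1.46875, -0.1875, 0.46875)
(p₃, q₃, r₃) = (-1.46875, -0.1875, 0.46875) − 0.125·(-1.8125, 0.8125, 0.625) = (-1.2421875, -0.2890625, 0.390625)
E(-1.2421875, -0.2890625, 0.390625) = 0.96160888671875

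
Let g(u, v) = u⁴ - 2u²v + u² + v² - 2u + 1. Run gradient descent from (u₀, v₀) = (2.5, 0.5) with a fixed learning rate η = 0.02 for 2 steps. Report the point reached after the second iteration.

∇g = (4u³ - 4uv + 2u - 2, -2u² + 2v)
Step 1: at (2.5, 0.5), ∇g = (60.5, -11.5) → (2.5, 0.5) − 0.02·(60.5, -11.5) = (1.29, 0.73)
Step 2: at (1.29, 0.73), ∇g = (5.399956, -1.8682) → (1.29, 0.73) − 0.02·(5.399956, -1.8682) = (1.18200088, 0.767364)

(1.18200088, 0.767364)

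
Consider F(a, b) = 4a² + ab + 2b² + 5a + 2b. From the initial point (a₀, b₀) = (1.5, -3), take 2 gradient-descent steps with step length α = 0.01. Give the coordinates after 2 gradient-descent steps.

∇F = (8a + b + 5, a + 4b + 2)
(a₁, b₁) = (1.5, -3) − 0.01·(14, -8.5) = (1.36, -2.915)
(a₂, b₂) = (1.36, -2.915) − 0.01·(12.965, -8.3) = (1.23035, -2.832)

(1.23035, -2.832)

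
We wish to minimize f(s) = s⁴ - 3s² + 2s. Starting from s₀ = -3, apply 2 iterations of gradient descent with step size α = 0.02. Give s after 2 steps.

-1.27627008

f′(s) = 4s³ - 6s + 2
s₁ = -3 − 0.02·(-88) = -1.24
s₂ = -1.24 − 0.02·1.813504 = -1.27627008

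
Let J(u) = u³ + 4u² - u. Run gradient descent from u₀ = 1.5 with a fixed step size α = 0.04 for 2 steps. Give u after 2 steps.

J′(u) = 3u² + 8u - 1
u₁ = 1.5 − 0.04·17.75 = 0.79
u₂ = 0.79 − 0.04·7.1923 = 0.502308

0.502308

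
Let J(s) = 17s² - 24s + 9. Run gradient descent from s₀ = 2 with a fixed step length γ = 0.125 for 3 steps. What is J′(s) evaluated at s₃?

-1510.4375

J′(s) = 34s - 24
s₁ = 2 − 0.125·44 = -3.5
s₂ = -3.5 − 0.125·(-143) = 14.375
s₃ = 14.375 − 0.125·464.75 = -43.71875
J′(s) at (-43.71875) = -1510.4375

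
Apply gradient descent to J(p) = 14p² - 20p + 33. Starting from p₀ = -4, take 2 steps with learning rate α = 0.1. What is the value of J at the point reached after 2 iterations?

3292.1104

J′(p) = 28p - 20
Step 1: J′(-4) = -132; p₁ = -4 − 0.1·(-132) = 9.2
Step 2: J′(9.2) = 237.6; p₂ = 9.2 − 0.1·237.6 = -14.56
J(-14.56) = 3292.1104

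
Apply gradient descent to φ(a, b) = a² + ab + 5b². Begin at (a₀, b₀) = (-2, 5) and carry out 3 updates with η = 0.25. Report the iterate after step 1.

(-2.25, -7)

∇φ = (2a + b, a + 10b)
(a₁, b₁) = (-2, 5) − 0.25·(1, 48) = (-2.25, -7)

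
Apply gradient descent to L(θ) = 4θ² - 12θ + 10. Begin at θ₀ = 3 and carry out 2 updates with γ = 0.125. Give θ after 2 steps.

L′(θ) = 8θ - 12
θ₁ = 3 − 0.125·12 = 1.5
θ₂ = 1.5 − 0.125·0 = 1.5

1.5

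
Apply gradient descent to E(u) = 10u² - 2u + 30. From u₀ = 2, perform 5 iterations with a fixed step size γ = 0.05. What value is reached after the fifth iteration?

0.1

E′(u) = 20u - 2
u₁ = 2 − 0.05·38 = 0.1
u₂ = 0.1 − 0.05·0 = 0.1
u₃ = 0.1 − 0.05·0 = 0.1
u₄ = 0.1 − 0.05·0 = 0.1
u₅ = 0.1 − 0.05·0 = 0.1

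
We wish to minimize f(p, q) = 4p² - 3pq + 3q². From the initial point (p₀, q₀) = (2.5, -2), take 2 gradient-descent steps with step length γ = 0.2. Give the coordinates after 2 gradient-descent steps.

∇f = (8p - 3q, -3p + 6q)
Step 1: at (2.5, -2), ∇f = (26, -19.5) → (2.5, -2) − 0.2·(26, -19.5) = (-2.7, 1.9)
Step 2: at (-2.7, 1.9), ∇f = (-27.3, 19.5) → (-2.7, 1.9) − 0.2·(-27.3, 19.5) = (2.76, -2)

(2.76, -2)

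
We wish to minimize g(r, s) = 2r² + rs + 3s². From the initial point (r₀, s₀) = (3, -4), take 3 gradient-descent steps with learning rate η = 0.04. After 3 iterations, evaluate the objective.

∇g = (4r + s, r + 6s)
Step 1: at (3, -4), ∇g = (8, -21) → (3, -4) − 0.04·(8, -21) = (2.68, -3.16)
Step 2: at (2.68, -3.16), ∇g = (7.56, -16.28) → (2.68, -3.16) − 0.04·(7.56, -16.28) = (2.3776, -2.5088)
Step 3: at (2.3776, -2.5088), ∇g = (7.0016, -12.6752) → (2.3776, -2.5088) − 0.04·(7.0016, -12.6752) = (2.097536, -2.001792)
g(2.097536, -2.001792) = 16.621997391872

16.621997391872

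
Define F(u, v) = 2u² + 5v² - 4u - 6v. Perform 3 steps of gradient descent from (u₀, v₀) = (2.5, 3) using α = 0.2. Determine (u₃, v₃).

(1.012, -1.8)

∇F = (4u - 4, 10v - 6)
(u₁, v₁) = (2.5, 3) − 0.2·(6, 24) = (1.3, -1.8)
(u₂, v₂) = (1.3, -1.8) − 0.2·(1.2, -24) = (1.06, 3)
(u₃, v₃) = (1.06, 3) − 0.2·(0.24, 24) = (1.012, -1.8)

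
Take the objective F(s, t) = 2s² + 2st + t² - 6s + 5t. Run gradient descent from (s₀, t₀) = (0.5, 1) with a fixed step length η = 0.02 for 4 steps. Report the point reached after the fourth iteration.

(0.67745664, 0.38755072)

∇F = (4s + 2t - 6, 2s + 2t + 5)
(s₁, t₁) = (0.5, 1) − 0.02·(-2, 8) = (0.54, 0.84)
(s₂, t₂) = (0.54, 0.84) − 0.02·(-2.16, 7.76) = (0.5832, 0.6848)
(s₃, t₃) = (0.5832, 0.6848) − 0.02·(-2.2976, 7.536) = (0.629152, 0.53408)
(s₄, t₄) = (0.629152, 0.53408) − 0.02·(-2.415232, 7.326464) = (0.67745664, 0.38755072)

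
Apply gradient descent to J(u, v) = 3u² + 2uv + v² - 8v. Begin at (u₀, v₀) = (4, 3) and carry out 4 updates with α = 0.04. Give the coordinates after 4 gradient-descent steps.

∇J = (6u + 2v, 2u + 2v - 8)
(u₁, v₁) = (4, 3) − 0.04·(30, 6) = (2.8, 2.76)
(u₂, v₂) = (2.8, 2.76) − 0.04·(22.32, 3.12) = (1.9072, 2.6352)
(u₃, v₃) = (1.9072, 2.6352) − 0.04·(16.7136, 1.0848) = (1.238656, 2.591808)
(u₄, v₄) = (1.238656, 2.591808) − 0.04·(12.615552, -0.339072) = (0.73403392, 2.60537088)

(0.73403392, 2.60537088)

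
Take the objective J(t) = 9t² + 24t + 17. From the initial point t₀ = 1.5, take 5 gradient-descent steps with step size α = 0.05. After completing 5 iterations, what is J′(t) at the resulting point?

J′(t) = 18t + 24
t₁ = 1.5 − 0.05·51 = -1.05
t₂ = -1.05 − 0.05·5.1 = -1.305
t₃ = -1.305 − 0.05·0.51 = -1.3305
t₄ = -1.3305 − 0.05·0.051 = -1.33305
t₅ = -1.33305 − 0.05·0.0051 = -1.333305
J′(t) at (-1.333305) = 0.00051

0.00051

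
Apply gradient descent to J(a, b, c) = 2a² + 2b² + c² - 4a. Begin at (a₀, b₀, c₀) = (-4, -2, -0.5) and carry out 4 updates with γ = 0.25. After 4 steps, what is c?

-0.03125

∇J = (4a - 4, 4b, 2c)
Step 1: at (-4, -2, -0.5), ∇J = (-20, -8, -1) → (-4, -2, -0.5) − 0.25·(-20, -8, -1) = (1, 0, -0.25)
Step 2: at (1, 0, -0.25), ∇J = (0, 0, -0.5) → (1, 0, -0.25) − 0.25·(0, 0, -0.5) = (1, 0, -0.125)
Step 3: at (1, 0, -0.125), ∇J = (0, 0, -0.25) → (1, 0, -0.125) − 0.25·(0, 0, -0.25) = (1, 0, -0.0625)
Step 4: at (1, 0, -0.0625), ∇J = (0, 0, -0.125) → (1, 0, -0.0625) − 0.25·(0, 0, -0.125) = (1, 0, -0.03125)
c = -0.03125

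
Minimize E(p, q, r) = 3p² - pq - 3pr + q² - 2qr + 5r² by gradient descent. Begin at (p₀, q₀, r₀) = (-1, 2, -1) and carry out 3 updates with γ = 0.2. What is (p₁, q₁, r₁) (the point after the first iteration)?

(0, 0.6, 1.2)

∇E = (6p - q - 3r, -p + 2q - 2r, -3p - 2q + 10r)
Step 1: at (-1, 2, -1), ∇E = (-5, 7, -11) → (-1, 2, -1) − 0.2·(-5, 7, -11) = (0, 0.6, 1.2)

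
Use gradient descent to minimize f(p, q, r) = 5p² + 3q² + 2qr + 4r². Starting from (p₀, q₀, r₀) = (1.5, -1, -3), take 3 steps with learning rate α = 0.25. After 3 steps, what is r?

5.875

∇f = (10p, 6q + 2r, 2q + 8r)
(p₁, q₁, r₁) = (1.5, -1, -3) − 0.25·(15, -12, -26) = (-2.25, 2, 3.5)
(p₂, q₂, r₂) = (-2.25, 2, 3.5) − 0.25·(-22.5, 19, 32) = (3.375, -2.75, -4.5)
(p₃, q₃, r₃) = (3.375, -2.75, -4.5) − 0.25·(33.75, -25.5, -41.5) = (-5.0625, 3.625, 5.875)
r = 5.875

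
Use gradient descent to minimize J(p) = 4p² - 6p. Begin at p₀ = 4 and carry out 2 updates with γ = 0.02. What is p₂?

3.0432

J′(p) = 8p - 6
p₁ = 4 − 0.02·26 = 3.48
p₂ = 3.48 − 0.02·21.84 = 3.0432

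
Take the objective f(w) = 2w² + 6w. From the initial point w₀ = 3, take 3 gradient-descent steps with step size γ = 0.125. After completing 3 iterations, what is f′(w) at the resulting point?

2.25

f′(w) = 4w + 6
w₁ = 3 − 0.125·18 = 0.75
w₂ = 0.75 − 0.125·9 = -0.375
w₃ = -0.375 − 0.125·4.5 = -0.9375
f′(w) at (-0.9375) = 2.25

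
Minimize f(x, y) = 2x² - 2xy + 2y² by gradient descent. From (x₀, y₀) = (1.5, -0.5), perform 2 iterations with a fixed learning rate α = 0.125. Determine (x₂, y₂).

(0.34375, 0.21875)

∇f = (4x - 2y, -2x + 4y)
(x₁, y₁) = (1.5, -0.5) − 0.125·(7, -5) = (0.625, 0.125)
(x₂, y₂) = (0.625, 0.125) − 0.125·(2.25, -0.75) = (0.34375, 0.21875)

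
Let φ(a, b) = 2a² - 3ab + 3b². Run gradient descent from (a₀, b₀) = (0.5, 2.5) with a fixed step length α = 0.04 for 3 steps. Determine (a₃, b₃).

(0.89472, 1.29856)

∇φ = (4a - 3b, -3a + 6b)
Step 1: at (0.5, 2.5), ∇φ = (-5.5, 13.5) → (0.5, 2.5) − 0.04·(-5.5, 13.5) = (0.72, 1.96)
Step 2: at (0.72, 1.96), ∇φ = (-3, 9.6) → (0.72, 1.96) − 0.04·(-3, 9.6) = (0.84, 1.576)
Step 3: at (0.84, 1.576), ∇φ = (-1.368, 6.936) → (0.84, 1.576) − 0.04·(-1.368, 6.936) = (0.89472, 1.29856)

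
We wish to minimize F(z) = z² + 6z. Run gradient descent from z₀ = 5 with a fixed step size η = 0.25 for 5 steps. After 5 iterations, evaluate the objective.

-8.9375

F′(z) = 2z + 6
z₁ = 5 − 0.25·16 = 1
z₂ = 1 − 0.25·8 = -1
z₃ = -1 − 0.25·4 = -2
z₄ = -2 − 0.25·2 = -2.5
z₅ = -2.5 − 0.25·1 = -2.75
F(-2.75) = -8.9375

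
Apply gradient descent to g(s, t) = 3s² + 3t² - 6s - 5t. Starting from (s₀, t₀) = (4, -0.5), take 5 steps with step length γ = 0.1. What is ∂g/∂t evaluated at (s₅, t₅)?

-0.08192

∇g = (6s - 6, 6t - 5)
(s₁, t₁) = (4, -0.5) − 0.1·(18, -8) = (2.2, 0.3)
(s₂, t₂) = (2.2, 0.3) − 0.1·(7.2, -3.2) = (1.48, 0.62)
(s₃, t₃) = (1.48, 0.62) − 0.1·(2.88, -1.28) = (1.192, 0.748)
(s₄, t₄) = (1.192, 0.748) − 0.1·(1.152, -0.512) = (1.0768, 0.7992)
(s₅, t₅) = (1.0768, 0.7992) − 0.1·(0.4608, -0.2048) = (1.03072, 0.81968)
∂g/∂t at (1.03072, 0.81968) = -0.08192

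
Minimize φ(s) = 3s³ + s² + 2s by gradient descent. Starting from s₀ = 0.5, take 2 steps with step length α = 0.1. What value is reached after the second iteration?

-0.2205625

φ′(s) = 9s² + 2s + 2
Step 1: φ′(0.5) = 5.25; s₁ = 0.5 − 0.1·5.25 = -0.025
Step 2: φ′(-0.025) = 1.955625; s₂ = -0.025 − 0.1·1.955625 = -0.2205625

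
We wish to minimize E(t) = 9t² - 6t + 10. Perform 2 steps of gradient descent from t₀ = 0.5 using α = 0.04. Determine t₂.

E′(t) = 18t - 6
Step 1: E′(0.5) = 3; t₁ = 0.5 − 0.04·3 = 0.38
Step 2: E′(0.38) = 0.84; t₂ = 0.38 − 0.04·0.84 = 0.3464

0.3464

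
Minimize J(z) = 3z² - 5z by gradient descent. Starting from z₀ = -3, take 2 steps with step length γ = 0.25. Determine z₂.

-0.125

J′(z) = 6z - 5
Step 1: J′(-3) = -23; z₁ = -3 − 0.25·(-23) = 2.75
Step 2: J′(2.75) = 11.5; z₂ = 2.75 − 0.25·11.5 = -0.125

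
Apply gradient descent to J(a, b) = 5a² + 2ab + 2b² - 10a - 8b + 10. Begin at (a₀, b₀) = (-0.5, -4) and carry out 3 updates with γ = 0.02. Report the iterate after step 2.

(0.308, -3.0584)

∇J = (10a + 2b - 10, 2a + 4b - 8)
(a₁, b₁) = (-0.5, -4) − 0.02·(-23, -25) = (-0.04, -3.5)
(a₂, b₂) = (-0.04, -3.5) − 0.02·(-17.4, -22.08) = (0.308, -3.0584)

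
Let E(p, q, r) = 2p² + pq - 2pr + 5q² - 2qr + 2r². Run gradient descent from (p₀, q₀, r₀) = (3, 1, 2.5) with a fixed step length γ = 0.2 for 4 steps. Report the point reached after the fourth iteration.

∇E = (4p + q - 2r, p + 10q - 2r, -2p - 2q + 4r)
Step 1: at (3, 1, 2.5), ∇E = (8, 8, 2) → (3, 1, 2.5) − 0.2·(8, 8, 2) = (1.4, -0.6, 2.1)
Step 2: at (1.4, -0.6, 2.1), ∇E = (0.8, -8.8, 6.8) → (1.4, -0.6, 2.1) − 0.2·(0.8, -8.8, 6.8) = (1.24, 1.16, 0.74)
Step 3: at (1.24, 1.16, 0.74), ∇E = (4.64, 11.36, -1.84) → (1.24, 1.16, 0.74) − 0.2·(4.64, 11.36, -1.84) = (0.312, -1.112, 1.108)
Step 4: at (0.312, -1.112, 1.108), ∇E = (-2.08, -13.024, 6.032) → (0.312, -1.112, 1.108) − 0.2·(-2.08, -13.024, 6.032) = (0.728, 1.4928, -0.0984)

(0.728, 1.4928, -0.0984)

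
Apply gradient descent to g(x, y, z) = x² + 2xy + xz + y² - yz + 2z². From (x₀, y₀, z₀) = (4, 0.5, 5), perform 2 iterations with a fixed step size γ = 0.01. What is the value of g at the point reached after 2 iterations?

73.43439204

∇g = (2x + 2y + z, 2x + 2y - z, x - y + 4z)
Step 1: at (4, 0.5, 5), ∇g = (14, 4, 23.5) → (4, 0.5, 5) − 0.01·(14, 4, 23.5) = (3.86, 0.46, 4.765)
Step 2: at (3.86, 0.46, 4.765), ∇g = (13.405, 3.875, 22.46) → (3.86, 0.46, 4.765) − 0.01·(13.405, 3.875, 22.46) = (3.72595, 0.42125, 4.5404)
g(3.72595, 0.42125, 4.5404) = 73.43439204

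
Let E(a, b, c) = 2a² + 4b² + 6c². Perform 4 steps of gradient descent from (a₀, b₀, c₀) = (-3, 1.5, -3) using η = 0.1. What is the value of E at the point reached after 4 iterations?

0.30249216

∇E = (4a, 8b, 12c)
(a₁, b₁, c₁) = (-3, 1.5, -3) − 0.1·(-12, 12, -36) = (-1.8, 0.3, 0.6)
(a₂, b₂, c₂) = (-1.8, 0.3, 0.6) − 0.1·(-7.2, 2.4, 7.2) = (-1.08, 0.06, -0.12)
(a₃, b₃, c₃) = (-1.08, 0.06, -0.12) − 0.1·(-4.32, 0.48, -1.44) = (-0.648, 0.012, 0.024)
(a₄, b₄, c₄) = (-0.648, 0.012, 0.024) − 0.1·(-2.592, 0.096, 0.288) = (-0.3888, 0.0024, -0.0048)
E(-0.3888, 0.0024, -0.0048) = 0.30249216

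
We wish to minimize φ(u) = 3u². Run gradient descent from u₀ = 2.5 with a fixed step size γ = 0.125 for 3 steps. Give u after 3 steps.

φ′(u) = 6u
Step 1: φ′(2.5) = 15; u₁ = 2.5 − 0.125·15 = 0.625
Step 2: φ′(0.625) = 3.75; u₂ = 0.625 − 0.125·3.75 = 0.15625
Step 3: φ′(0.15625) = 0.9375; u₃ = 0.15625 − 0.125·0.9375 = 0.0390625

0.0390625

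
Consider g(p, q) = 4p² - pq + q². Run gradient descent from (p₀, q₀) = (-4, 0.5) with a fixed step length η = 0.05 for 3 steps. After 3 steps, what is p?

-0.8421875

∇g = (8p - q, -p + 2q)
Step 1: at (-4, 0.5), ∇g = (-32.5, 5) → (-4, 0.5) − 0.05·(-32.5, 5) = (-2.375, 0.25)
Step 2: at (-2.375, 0.25), ∇g = (-19.25, 2.875) → (-2.375, 0.25) − 0.05·(-19.25, 2.875) = (-1.4125, 0.10625)
Step 3: at (-1.4125, 0.10625), ∇g = (-11.40625, 1.625) → (-1.4125, 0.10625) − 0.05·(-11.40625, 1.625) = (-0.8421875, 0.025)
p = -0.8421875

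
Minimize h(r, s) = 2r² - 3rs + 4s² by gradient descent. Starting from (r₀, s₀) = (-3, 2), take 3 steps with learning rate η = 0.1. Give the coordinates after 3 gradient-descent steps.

∇h = (4r - 3s, -3r + 8s)
Step 1: at (-3, 2), ∇h = (-18, 25) → (-3, 2) − 0.1·(-18, 25) = (-1.2, -0.5)
Step 2: at (-1.2, -0.5), ∇h = (-3.3, -0.4) → (-1.2, -0.5) − 0.1·(-3.3, -0.4) = (-0.87, -0.46)
Step 3: at (-0.87, -0.46), ∇h = (-2.1, -1.07) → (-0.87, -0.46) − 0.1·(-2.1, -1.07) = (-0.66, -0.353)

(-0.66, -0.353)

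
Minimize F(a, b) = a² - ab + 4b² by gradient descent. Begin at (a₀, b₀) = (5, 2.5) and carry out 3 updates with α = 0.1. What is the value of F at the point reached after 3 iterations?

∇F = (2a - b, -a + 8b)
(a₁, b₁) = (5, 2.5) − 0.1·(7.5, 15) = (4.25, 1)
(a₂, b₂) = (4.25, 1) − 0.1·(7.5, 3.75) = (3.5, 0.625)
(a₃, b₃) = (3.5, 0.625) − 0.1·(6.375, 1.5) = (2.8625, 0.475)
F(2.8625, 0.475) = 7.73671875

7.73671875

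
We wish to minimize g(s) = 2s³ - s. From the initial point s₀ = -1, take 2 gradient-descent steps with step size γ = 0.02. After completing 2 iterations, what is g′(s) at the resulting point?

8.00669024

g′(s) = 6s² - 1
s₁ = -1 − 0.02·5 = -1.1
s₂ = -1.1 − 0.02·6.26 = -1.2252
g′(s) at (-1.2252) = 8.00669024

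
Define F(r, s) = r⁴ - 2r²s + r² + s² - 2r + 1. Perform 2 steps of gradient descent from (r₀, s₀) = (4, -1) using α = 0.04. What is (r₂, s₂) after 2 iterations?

(50.87054848, 4.386752)

∇F = (4r³ - 4rs + 2r - 2, -2r² + 2s)
Step 1: at (4, -1), ∇F = (278, -34) → (4, -1) − 0.04·(278, -34) = (-7.12, 0.36)
Step 2: at (-7.12, 0.36), ∇F = (-1449.763712, -100.6688) → (-7.12, 0.36) − 0.04·(-1449.763712, -100.6688) = (50.87054848, 4.386752)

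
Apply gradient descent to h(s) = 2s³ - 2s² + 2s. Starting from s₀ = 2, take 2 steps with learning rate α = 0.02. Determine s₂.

h′(s) = 6s² - 4s + 2
s₁ = 2 − 0.02·18 = 1.64
s₂ = 1.64 − 0.02·11.5776 = 1.408448

1.408448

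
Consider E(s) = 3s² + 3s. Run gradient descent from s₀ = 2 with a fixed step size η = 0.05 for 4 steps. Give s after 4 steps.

E′(s) = 6s + 3
Step 1: E′(2) = 15; s₁ = 2 − 0.05·15 = 1.25
Step 2: E′(1.25) = 10.5; s₂ = 1.25 − 0.05·10.5 = 0.725
Step 3: E′(0.725) = 7.35; s₃ = 0.725 − 0.05·7.35 = 0.3575
Step 4: E′(0.3575) = 5.145; s₄ = 0.3575 − 0.05·5.145 = 0.10025

0.10025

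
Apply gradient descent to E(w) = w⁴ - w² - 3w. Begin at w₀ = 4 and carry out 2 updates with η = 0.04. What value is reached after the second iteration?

25.07392

E′(w) = 4w³ - 2w - 3
Step 1: E′(4) = 245; w₁ = 4 − 0.04·245 = -5.8
Step 2: E′(-5.8) = -771.848; w₂ = -5.8 − 0.04·(-771.848) = 25.07392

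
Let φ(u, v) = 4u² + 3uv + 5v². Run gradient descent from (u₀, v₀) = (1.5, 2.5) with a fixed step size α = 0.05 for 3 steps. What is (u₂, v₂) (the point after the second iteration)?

∇φ = (8u + 3v, 3u + 10v)
Step 1: at (1.5, 2.5), ∇φ = (19.5, 29.5) → (1.5, 2.5) − 0.05·(19.5, 29.5) = (0.525, 1.025)
Step 2: at (0.525, 1.025), ∇φ = (7.275, 11.825) → (0.525, 1.025) − 0.05·(7.275, 11.825) = (0.16125, 0.43375)

(0.16125, 0.43375)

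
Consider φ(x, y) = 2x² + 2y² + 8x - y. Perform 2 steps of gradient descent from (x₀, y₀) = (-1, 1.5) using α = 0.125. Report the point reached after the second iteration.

(-1.75, 0.5625)

∇φ = (4x + 8, 4y - 1)
Step 1: at (-1, 1.5), ∇φ = (4, 5) → (-1, 1.5) − 0.125·(4, 5) = (-1.5, 0.875)
Step 2: at (-1.5, 0.875), ∇φ = (2, 2.5) → (-1.5, 0.875) − 0.125·(2, 2.5) = (-1.75, 0.5625)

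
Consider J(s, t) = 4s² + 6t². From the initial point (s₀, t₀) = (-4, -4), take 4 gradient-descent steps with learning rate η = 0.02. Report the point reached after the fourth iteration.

(-1.99148544, -1.33448704)

∇J = (8s, 12t)
(s₁, t₁) = (-4, -4) − 0.02·(-32, -48) = (-3.36, -3.04)
(s₂, t₂) = (-3.36, -3.04) − 0.02·(-26.88, -36.48) = (-2.8224, -2.3104)
(s₃, t₃) = (-2.8224, -2.3104) − 0.02·(-22.5792, -27.7248) = (-2.370816, -1.755904)
(s₄, t₄) = (-2.370816, -1.755904) − 0.02·(-18.966528, -21.070848) = (-1.99148544, -1.33448704)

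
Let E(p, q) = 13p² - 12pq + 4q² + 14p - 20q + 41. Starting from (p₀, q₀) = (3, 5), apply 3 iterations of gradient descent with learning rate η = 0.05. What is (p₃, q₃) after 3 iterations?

∇E = (26p - 12q + 14, -12p + 8q - 20)
(p₁, q₁) = (3, 5) − 0.05·(32, -16) = (1.4, 5.8)
(p₂, q₂) = (1.4, 5.8) − 0.05·(-19.2, 9.6) = (2.36, 5.32)
(p₃, q₃) = (2.36, 5.32) − 0.05·(11.52, -5.76) = (1.784, 5.608)

(1.784, 5.608)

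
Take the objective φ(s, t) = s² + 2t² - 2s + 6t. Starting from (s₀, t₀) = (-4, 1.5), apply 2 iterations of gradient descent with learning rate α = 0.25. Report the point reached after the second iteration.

∇φ = (2s - 2, 4t + 6)
Step 1: at (-4, 1.5), ∇φ = (-10, 12) → (-4, 1.5) − 0.25·(-10, 12) = (-1.5, -1.5)
Step 2: at (-1.5, -1.5), ∇φ = (-5, 0) → (-1.5, -1.5) − 0.25·(-5, 0) = (-0.25, -1.5)

(-0.25, -1.5)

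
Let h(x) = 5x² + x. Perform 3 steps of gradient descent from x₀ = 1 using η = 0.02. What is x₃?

0.4632

h′(x) = 10x + 1
Step 1: h′(1) = 11; x₁ = 1 − 0.02·11 = 0.78
Step 2: h′(0.78) = 8.8; x₂ = 0.78 − 0.02·8.8 = 0.604
Step 3: h′(0.604) = 7.04; x₃ = 0.604 − 0.02·7.04 = 0.4632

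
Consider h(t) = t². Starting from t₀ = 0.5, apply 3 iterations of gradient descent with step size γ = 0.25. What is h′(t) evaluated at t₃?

0.125

h′(t) = 2t
Step 1: h′(0.5) = 1; t₁ = 0.5 − 0.25·1 = 0.25
Step 2: h′(0.25) = 0.5; t₂ = 0.25 − 0.25·0.5 = 0.125
Step 3: h′(0.125) = 0.25; t₃ = 0.125 − 0.25·0.25 = 0.0625
h′(t) at (0.0625) = 0.125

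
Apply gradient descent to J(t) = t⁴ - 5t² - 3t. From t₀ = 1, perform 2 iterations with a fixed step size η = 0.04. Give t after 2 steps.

J′(t) = 4t³ - 10t - 3
Step 1: J′(1) = -9; t₁ = 1 − 0.04·(-9) = 1.36
Step 2: J′(1.36) = -6.538176; t₂ = 1.36 − 0.04·(-6.538176) = 1.62152704

1.62152704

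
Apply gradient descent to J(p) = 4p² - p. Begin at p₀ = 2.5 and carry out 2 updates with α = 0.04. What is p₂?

1.2232

J′(p) = 8p - 1
p₁ = 2.5 − 0.04·19 = 1.74
p₂ = 1.74 − 0.04·12.92 = 1.2232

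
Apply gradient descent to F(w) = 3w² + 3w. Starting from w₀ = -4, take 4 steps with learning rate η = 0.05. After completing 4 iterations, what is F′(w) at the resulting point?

-5.0421

F′(w) = 6w + 3
Step 1: F′(-4) = -21; w₁ = -4 − 0.05·(-21) = -2.95
Step 2: F′(-2.95) = -14.7; w₂ = -2.95 − 0.05·(-14.7) = -2.215
Step 3: F′(-2.215) = -10.29; w₃ = -2.215 − 0.05·(-10.29) = -1.7005
Step 4: F′(-1.7005) = -7.203; w₄ = -1.7005 − 0.05·(-7.203) = -1.34035
F′(w) at (-1.34035) = -5.0421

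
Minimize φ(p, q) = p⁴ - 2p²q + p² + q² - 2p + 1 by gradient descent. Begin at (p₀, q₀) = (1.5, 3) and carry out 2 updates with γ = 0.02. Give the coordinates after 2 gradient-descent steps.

(1.61064056, 2.949796)

∇φ = (4p³ - 4pq + 2p - 2, -2p² + 2q)
(p₁, q₁) = (1.5, 3) − 0.02·(-3.5, 1.5) = (1.57, 2.97)
(p₂, q₂) = (1.57, 2.97) − 0.02·(-2.032028, 1.0102) = (1.61064056, 2.949796)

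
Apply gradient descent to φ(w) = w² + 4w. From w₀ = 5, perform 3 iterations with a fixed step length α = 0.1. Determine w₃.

φ′(w) = 2w + 4
w₁ = 5 − 0.1·14 = 3.6
w₂ = 3.6 − 0.1·11.2 = 2.48
w₃ = 2.48 − 0.1·8.96 = 1.584

1.584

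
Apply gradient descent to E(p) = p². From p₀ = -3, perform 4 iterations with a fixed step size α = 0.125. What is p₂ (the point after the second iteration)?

E′(p) = 2p
p₁ = -3 − 0.125·(-6) = -2.25
p₂ = -2.25 − 0.125·(-4.5) = -1.6875

-1.6875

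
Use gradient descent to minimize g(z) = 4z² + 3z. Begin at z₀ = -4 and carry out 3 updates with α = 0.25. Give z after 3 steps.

3.25

g′(z) = 8z + 3
z₁ = -4 − 0.25·(-29) = 3.25
z₂ = 3.25 − 0.25·29 = -4
z₃ = -4 − 0.25·(-29) = 3.25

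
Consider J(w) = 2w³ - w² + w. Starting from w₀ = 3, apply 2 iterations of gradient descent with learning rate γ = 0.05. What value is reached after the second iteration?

0.46425

J′(w) = 6w² - 2w + 1
w₁ = 3 − 0.05·49 = 0.55
w₂ = 0.55 − 0.05·1.715 = 0.46425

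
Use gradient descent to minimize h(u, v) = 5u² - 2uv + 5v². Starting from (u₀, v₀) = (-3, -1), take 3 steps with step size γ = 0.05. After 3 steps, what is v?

-0.368

∇h = (10u - 2v, -2u + 10v)
Step 1: at (-3, -1), ∇h = (-28, -4) → (-3, -1) − 0.05·(-28, -4) = (-1.6, -0.8)
Step 2: at (-1.6, -0.8), ∇h = (-14.4, -4.8) → (-1.6, -0.8) − 0.05·(-14.4, -4.8) = (-0.88, -0.56)
Step 3: at (-0.88, -0.56), ∇h = (-7.68, -3.84) → (-0.88, -0.56) − 0.05·(-7.68, -3.84) = (-0.496, -0.368)
v = -0.368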